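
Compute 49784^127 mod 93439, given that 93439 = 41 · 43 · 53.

18222

Mod 41: 49784 ≡ 10; by Fermat, exponent reduces to 127 mod 40 = 7; 10^7 ≡ 18 (mod 41).
Mod 43: 49784 ≡ 33; by Fermat, exponent reduces to 127 mod 42 = 1; 33^1 ≡ 33 (mod 43).
Mod 53: 49784 ≡ 17; by Fermat, exponent reduces to 127 mod 52 = 23; 17^23 ≡ 43 (mod 53).
Combine by CRT: x ≡ 18 (mod 41), x ≡ 33 (mod 43), x ≡ 43 (mod 53) ⇒ x ≡ 18222 (mod 93439).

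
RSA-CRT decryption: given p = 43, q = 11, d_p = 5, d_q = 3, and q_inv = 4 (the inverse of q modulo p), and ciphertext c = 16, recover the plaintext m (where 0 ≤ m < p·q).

m₁ = c^(d_p) mod p: c ≡ 16 (mod 43), and 16^5 mod 43 = 21.
m₂ = c^(d_q) mod q: c ≡ 5 (mod 11), and 5^3 mod 11 = 4.
h = q_inv·(m₁ − m₂) mod p = 4·(21 − 4) mod 43 = 25.
m = m₂ + h·q = 4 + 25·11 = 279.

279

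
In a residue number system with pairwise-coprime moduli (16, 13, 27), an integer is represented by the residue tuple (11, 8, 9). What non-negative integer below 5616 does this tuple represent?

Combine the congruences pairwise.
From x ≡ 11 (mod 16) write x = 11 + 16t. Substituting into x ≡ 8 (mod 13) gives 16t ≡ 10 (mod 13), and since 3⁻¹ ≡ 9 (mod 13), t ≡ 12. Hence x ≡ 11 + 16·12 = 203 (mod 208).
From x ≡ 203 (mod 208) write x = 203 + 208t. Substituting into x ≡ 9 (mod 27) gives 208t ≡ 22 (mod 27), and since 19⁻¹ ≡ 10 (mod 27), t ≡ 4. Hence x ≡ 203 + 208·4 = 1035 (mod 5616).

1035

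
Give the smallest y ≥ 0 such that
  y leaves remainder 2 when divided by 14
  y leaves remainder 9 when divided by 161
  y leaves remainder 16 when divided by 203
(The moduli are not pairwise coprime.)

gcd(14, 161) = 7 and 7 | (9 − 2), so the pair is consistent; merging gives y ≡ 170 (mod 322), where 322 = lcm(14, 161).
gcd(322, 203) = 7 and 7 | (16 − 170), so the pair is consistent; merging gives y ≡ 8542 (mod 9338), where 9338 = lcm(322, 203).
The solution is unique modulo lcm(14, 161, 203) = 9338.

8542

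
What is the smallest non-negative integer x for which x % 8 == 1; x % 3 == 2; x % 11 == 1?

89

From x ≡ 1 (mod 8) write x = 1 + 8t. Substituting into x ≡ 2 (mod 3) gives 8t ≡ 1 (mod 3), and since 2⁻¹ ≡ 2 (mod 3), t ≡ 2. Hence x ≡ 1 + 8·2 = 17 (mod 24).
From x ≡ 17 (mod 24) write x = 17 + 24t. Substituting into x ≡ 1 (mod 11) gives 24t ≡ 6 (mod 11), and since 2⁻¹ ≡ 6 (mod 11), t ≡ 3. Hence x ≡ 17 + 24·3 = 89 (mod 264).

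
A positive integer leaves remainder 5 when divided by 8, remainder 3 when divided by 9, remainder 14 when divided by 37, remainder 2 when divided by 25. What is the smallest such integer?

62877

The moduli are pairwise coprime; N = 8·9·37·25 = 66600.
N/8 = 8325; 8325 ≡ 5 (mod 8); 5·5 ≡ 1, so inverse 5.
N/9 = 7400; 7400 ≡ 2 (mod 9); 2·5 ≡ 1, so inverse 5.
N/37 = 1800; 1800 ≡ 24 (mod 37); 24·17 ≡ 1, so inverse 17.
N/25 = 2664; 2664 ≡ 14 (mod 25); 14·9 ≡ 1, so inverse 9.
m ≡ 5·8325·5 + 3·7400·5 + 14·1800·17 + 2·2664·9 = 795477.
795477 mod 66600 = 62877.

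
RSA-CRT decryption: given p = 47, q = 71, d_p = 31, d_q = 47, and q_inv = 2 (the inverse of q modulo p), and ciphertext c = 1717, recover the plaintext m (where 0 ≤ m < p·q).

m₁ = c^(d_p) mod p: c ≡ 25 (mod 47), and 25^31 mod 47 = 17.
m₂ = c^(d_q) mod q: c ≡ 13 (mod 71), and 13^47 mod 71 = 28.
h = q_inv·(m₁ − m₂) mod p = 2·(17 − 28) mod 47 = 25.
m = m₂ + h·q = 28 + 25·71 = 1803.

1803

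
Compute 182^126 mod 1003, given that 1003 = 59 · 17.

712

Mod 59: 182 ≡ 5; by Fermat, exponent reduces to 126 mod 58 = 10; 5^10 ≡ 4 (mod 59).
Mod 17: 182 ≡ 12; by Fermat, exponent reduces to 126 mod 16 = 14; 12^14 ≡ 15 (mod 17).
Combine by CRT: x ≡ 4 (mod 59), x ≡ 15 (mod 17) ⇒ x ≡ 712 (mod 1003).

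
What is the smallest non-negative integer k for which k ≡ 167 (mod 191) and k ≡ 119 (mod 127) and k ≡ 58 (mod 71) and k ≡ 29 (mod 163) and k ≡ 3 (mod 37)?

From k ≡ 167 (mod 191) write k = 167 + 191t. Substituting into k ≡ 119 (mod 127) gives 191t ≡ 79 (mod 127), and since 64⁻¹ ≡ 2 (mod 127), t ≡ 31. Hence k ≡ 167 + 191·31 = 6088 (mod 24257).
From k ≡ 6088 (mod 24257) write k = 6088 + 24257t. Substituting into k ≡ 58 (mod 71) gives 24257t ≡ 5 (mod 71), and since 46⁻¹ ≡ 17 (mod 71), t ≡ 14. Hence k ≡ 6088 + 24257·14 = 345686 (mod 1722247).
From k ≡ 345686 (mod 1722247) write k = 345686 + 1722247t. Substituting into k ≡ 29 (mod 163) gives 1722247t ≡ 66 (mod 163), and since 152⁻¹ ≡ 74 (mod 163), t ≡ 157. Hence k ≡ 345686 + 1722247·157 = 270738465 (mod 280726261).
From k ≡ 270738465 (mod 280726261) write k = 270738465 + 280726261t. Substituting into k ≡ 3 (mod 37) gives 280726261t ≡ 10 (mod 37), and since 9⁻¹ ≡ 33 (mod 37), t ≡ 34. Hence k ≡ 270738465 + 280726261·34 = 9815431339 (mod 10386871657).

9815431339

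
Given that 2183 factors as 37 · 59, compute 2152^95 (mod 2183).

Mod 37: 2152 ≡ 6; by Fermat, exponent reduces to 95 mod 36 = 23; 6^23 ≡ 31 (mod 37).
Mod 59: 2152 ≡ 28; by Fermat, exponent reduces to 95 mod 58 = 37; 28^37 ≡ 36 (mod 59).
Combine by CRT: x ≡ 31 (mod 37), x ≡ 36 (mod 59) ⇒ x ≡ 1511 (mod 2183).

1511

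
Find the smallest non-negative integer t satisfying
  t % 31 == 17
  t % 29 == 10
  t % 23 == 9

19237

The moduli are pairwise coprime; N = 31·29·23 = 20677.
N/31 = 667; 667 ≡ 16 (mod 31); 16·2 ≡ 1, so inverse 2.
N/29 = 713; 713 ≡ 17 (mod 29); 17·12 ≡ 1, so inverse 12.
N/23 = 899; 899 ≡ 2 (mod 23); 2·12 ≡ 1, so inverse 12.
t ≡ 17·667·2 + 10·713·12 + 9·899·12 = 205330.
205330 mod 20677 = 19237.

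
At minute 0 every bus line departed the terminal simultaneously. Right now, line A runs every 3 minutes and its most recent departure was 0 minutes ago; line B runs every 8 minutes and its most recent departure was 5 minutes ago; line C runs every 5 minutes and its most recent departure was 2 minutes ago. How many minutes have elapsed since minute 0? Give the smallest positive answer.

117

The moduli are pairwise coprime; N = 3·8·5 = 120.
N/3 = 40; 40 ≡ 1 (mod 3), inverse 1.
N/8 = 15; 15 ≡ 7 (mod 8); 7·7 ≡ 1, so inverse 7.
N/5 = 24; 24 ≡ 4 (mod 5); 4·4 ≡ 1, so inverse 4.
t ≡ 0·40·1 + 5·15·7 + 2·24·4 = 717.
717 mod 120 = 117.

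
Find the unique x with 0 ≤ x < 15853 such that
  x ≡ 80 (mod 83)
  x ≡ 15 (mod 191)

13194

From x ≡ 80 (mod 83) write x = 80 + 83t. Substituting into x ≡ 15 (mod 191) gives 83t ≡ 126 (mod 191), and since 83⁻¹ ≡ 168 (mod 191), t ≡ 158. Hence x ≡ 80 + 83·158 = 13194 (mod 15853).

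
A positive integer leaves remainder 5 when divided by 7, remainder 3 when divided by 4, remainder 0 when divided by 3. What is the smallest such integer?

The moduli are pairwise coprime; N = 7·4·3 = 84.
N/7 = 12; 12 ≡ 5 (mod 7); 5·3 ≡ 1, so inverse 3.
N/4 = 21; 21 ≡ 1 (mod 4), inverse 1.
N/3 = 28; 28 ≡ 1 (mod 3), inverse 1.
x ≡ 5·12·3 + 3·21·1 + 0·28·1 = 243.
243 mod 84 = 75.

75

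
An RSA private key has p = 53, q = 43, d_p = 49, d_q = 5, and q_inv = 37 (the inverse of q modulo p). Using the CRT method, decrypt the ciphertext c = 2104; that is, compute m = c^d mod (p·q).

961

m₁ = c^(d_p) mod p: c ≡ 37 (mod 53), and 37^49 mod 53 = 7.
m₂ = c^(d_q) mod q: c ≡ 40 (mod 43), and 40^5 mod 43 = 15.
h = q_inv·(m₁ − m₂) mod p = 37·(7 − 15) mod 53 = 22.
m = m₂ + h·q = 15 + 22·43 = 961.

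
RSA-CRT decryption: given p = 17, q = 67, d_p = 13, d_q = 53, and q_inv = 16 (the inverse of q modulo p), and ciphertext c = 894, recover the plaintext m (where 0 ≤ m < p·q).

368

m₁ = c^(d_p) mod p: c ≡ 10 (mod 17), and 10^13 mod 17 = 11.
m₂ = c^(d_q) mod q: c ≡ 23 (mod 67), and 23^53 mod 67 = 33.
h = q_inv·(m₁ − m₂) mod p = 16·(11 − 33) mod 17 = 5.
m = m₂ + h·q = 33 + 5·67 = 368.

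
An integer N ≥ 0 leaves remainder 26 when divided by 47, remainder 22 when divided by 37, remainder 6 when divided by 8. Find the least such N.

2094

The moduli are pairwise coprime; M = 47·37·8 = 13912.
M/47 = 296; 296 ≡ 14 (mod 47); 14·37 ≡ 1, so inverse 37.
M/37 = 376; 376 ≡ 6 (mod 37); 6·31 ≡ 1, so inverse 31.
M/8 = 1739; 1739 ≡ 3 (mod 8); 3·3 ≡ 1, so inverse 3.
N ≡ 26·296·37 + 22·376·31 + 6·1739·3 = 572486.
572486 mod 13912 = 2094.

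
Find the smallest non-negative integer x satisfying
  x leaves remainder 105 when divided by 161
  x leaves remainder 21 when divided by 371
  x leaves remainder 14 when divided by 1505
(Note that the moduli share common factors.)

266399

Combine the congruences pairwise.
gcd(161, 371) = 7 and 7 | (21 − 105), so the pair is consistent; merging gives x ≡ 1876 (mod 8533), where 8533 = lcm(161, 371).
gcd(8533, 1505) = 7 and 7 | (14 − 1876), so the pair is consistent; merging gives x ≡ 266399 (mod 1834595), where 1834595 = lcm(8533, 1505).
The solution is unique modulo lcm(161, 371, 1505) = 1834595.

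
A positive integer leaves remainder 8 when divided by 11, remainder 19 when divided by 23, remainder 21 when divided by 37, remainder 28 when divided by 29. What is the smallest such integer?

246441

The moduli are pairwise coprime; N = 11·23·37·29 = 271469.
N/11 = 24679; 24679 ≡ 6 (mod 11); 6·2 ≡ 1, so inverse 2.
N/23 = 11803; 11803 ≡ 4 (mod 23); 4·6 ≡ 1, so inverse 6.
N/37 = 7337; 7337 ≡ 11 (mod 37); 11·27 ≡ 1, so inverse 27.
N/29 = 9361; 9361 ≡ 23 (mod 29); 23·24 ≡ 1, so inverse 24.
x ≡ 8·24679·2 + 19·11803·6 + 21·7337·27 + 28·9361·24 = 12191077.
12191077 mod 271469 = 246441.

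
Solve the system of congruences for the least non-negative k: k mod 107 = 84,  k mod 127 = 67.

From k ≡ 84 (mod 107) write k = 84 + 107t. Substituting into k ≡ 67 (mod 127) gives 107t ≡ 110 (mod 127), and since 107⁻¹ ≡ 19 (mod 127), t ≡ 58. Hence k ≡ 84 + 107·58 = 6290 (mod 13589).

6290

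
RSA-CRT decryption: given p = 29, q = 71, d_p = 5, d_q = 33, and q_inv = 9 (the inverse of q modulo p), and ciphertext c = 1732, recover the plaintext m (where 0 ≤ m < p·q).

m₁ = c^(d_p) mod p: c ≡ 21 (mod 29), and 21^5 mod 29 = 2.
m₂ = c^(d_q) mod q: c ≡ 28 (mod 71), and 28^33 mod 71 = 47.
h = q_inv·(m₁ − m₂) mod p = 9·(2 − 47) mod 29 = 1.
m = m₂ + h·q = 47 + 1·71 = 118.

118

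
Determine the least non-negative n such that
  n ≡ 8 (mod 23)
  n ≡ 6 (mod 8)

54

From n ≡ 8 (mod 23) write n = 8 + 23t. Substituting into n ≡ 6 (mod 8) gives 23t ≡ 6 (mod 8), and since 7⁻¹ ≡ 7 (mod 8), t ≡ 2. Hence n ≡ 8 + 23·2 = 54 (mod 184).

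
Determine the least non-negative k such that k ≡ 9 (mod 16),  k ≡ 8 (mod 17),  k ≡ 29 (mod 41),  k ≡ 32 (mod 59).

623721

The moduli are pairwise coprime; N = 16·17·41·59 = 657968.
N/16 = 41123; 41123 ≡ 3 (mod 16); 3·11 ≡ 1, so inverse 11.
N/17 = 38704; 38704 ≡ 12 (mod 17); 12·10 ≡ 1, so inverse 10.
N/41 = 16048; 16048 ≡ 17 (mod 41); 17·29 ≡ 1, so inverse 29.
N/59 = 11152; 11152 ≡ 1 (mod 59), inverse 1.
k ≡ 9·41123·11 + 8·38704·10 + 29·16048·29 + 32·11152·1 = 21020729.
21020729 mod 657968 = 623721.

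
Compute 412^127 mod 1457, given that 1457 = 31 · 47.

382

Mod 31: 412 ≡ 9; by Fermat, exponent reduces to 127 mod 30 = 7; 9^7 ≡ 10 (mod 31).
Mod 47: 412 ≡ 36; by Fermat, exponent reduces to 127 mod 46 = 35; 36^35 ≡ 6 (mod 47).
Combine by CRT: x ≡ 10 (mod 31), x ≡ 6 (mod 47) ⇒ x ≡ 382 (mod 1457).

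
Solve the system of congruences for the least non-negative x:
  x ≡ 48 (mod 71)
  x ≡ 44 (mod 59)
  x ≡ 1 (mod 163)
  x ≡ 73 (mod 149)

The moduli are pairwise coprime; N = 71·59·163·149 = 101738243.
N/71 = 1432933; 1432933 ≡ 11 (mod 71); 11·13 ≡ 1, so inverse 13.
N/59 = 1724377; 1724377 ≡ 43 (mod 59); 43·11 ≡ 1, so inverse 11.
N/163 = 624161; 624161 ≡ 34 (mod 163); 34·24 ≡ 1, so inverse 24.
N/149 = 682807; 682807 ≡ 89 (mod 149); 89·72 ≡ 1, so inverse 72.
x ≡ 48·1432933·13 + 44·1724377·11 + 1·624161·24 + 73·682807·72 = 5332562116.
5332562116 mod 101738243 = 42173480.

42173480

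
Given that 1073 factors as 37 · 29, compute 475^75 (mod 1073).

450

Mod 37: 475 ≡ 31; by Fermat, exponent reduces to 75 mod 36 = 3; 31^3 ≡ 6 (mod 37).
Mod 29: 475 ≡ 11; by Fermat, exponent reduces to 75 mod 28 = 19; 11^19 ≡ 15 (mod 29).
Combine by CRT: x ≡ 6 (mod 37), x ≡ 15 (mod 29) ⇒ x ≡ 450 (mod 1073).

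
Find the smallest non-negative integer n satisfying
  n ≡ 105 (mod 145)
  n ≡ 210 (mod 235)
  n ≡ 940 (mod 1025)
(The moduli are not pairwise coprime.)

346365

Combine the congruences pairwise.
gcd(145, 235) = 5 and 5 | (210 − 105), so the pair is consistent; merging gives n ≡ 5615 (mod 6815), where 6815 = lcm(145, 235).
gcd(6815, 1025) = 5 and 5 | (940 − 5615), so the pair is consistent; merging gives n ≡ 346365 (mod 1397075), where 1397075 = lcm(6815, 1025).
The solution is unique modulo lcm(145, 235, 1025) = 1397075.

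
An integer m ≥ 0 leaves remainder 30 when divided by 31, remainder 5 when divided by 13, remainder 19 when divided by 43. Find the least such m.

3502

From m ≡ 30 (mod 31) write m = 30 + 31t. Substituting into m ≡ 5 (mod 13) gives 31t ≡ 1 (mod 13), and since 5⁻¹ ≡ 8 (mod 13), t ≡ 8. Hence m ≡ 30 + 31·8 = 278 (mod 403).
From m ≡ 278 (mod 403) write m = 278 + 403t. Substituting into m ≡ 19 (mod 43) gives 403t ≡ 42 (mod 43), and since 16⁻¹ ≡ 35 (mod 43), t ≡ 8. Hence m ≡ 278 + 403·8 = 3502 (mod 17329).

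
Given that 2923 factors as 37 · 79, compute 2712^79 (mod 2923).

Mod 37: 2712 ≡ 11; by Fermat, exponent reduces to 79 mod 36 = 7; 11^7 ≡ 11 (mod 37).
Mod 79: 2712 ≡ 26; by Fermat, exponent reduces to 79 mod 78 = 1; 26^1 ≡ 26 (mod 79).
Combine by CRT: x ≡ 11 (mod 37), x ≡ 26 (mod 79) ⇒ x ≡ 2712 (mod 2923).

2712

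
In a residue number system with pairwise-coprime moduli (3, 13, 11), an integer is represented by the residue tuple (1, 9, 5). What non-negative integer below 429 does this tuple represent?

The moduli are pairwise coprime; N = 3·13·11 = 429.
N/3 = 143; 143 ≡ 2 (mod 3); 2·2 ≡ 1, so inverse 2.
N/13 = 33; 33 ≡ 7 (mod 13); 7·2 ≡ 1, so inverse 2.
N/11 = 39; 39 ≡ 6 (mod 11); 6·2 ≡ 1, so inverse 2.
x ≡ 1·143·2 + 9·33·2 + 5·39·2 = 1270.
1270 mod 429 = 412.

412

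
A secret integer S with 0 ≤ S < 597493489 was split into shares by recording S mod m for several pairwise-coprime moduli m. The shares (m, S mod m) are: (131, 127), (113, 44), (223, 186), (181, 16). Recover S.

378508121

Combine the congruences pairwise.
From S ≡ 127 (mod 131) write S = 127 + 131t. Substituting into S ≡ 44 (mod 113) gives 131t ≡ 30 (mod 113), and since 18⁻¹ ≡ 44 (mod 113), t ≡ 77. Hence S ≡ 127 + 131·77 = 10214 (mod 14803).
From S ≡ 10214 (mod 14803) write S = 10214 + 14803t. Substituting into S ≡ 186 (mod 223) gives 14803t ≡ 7 (mod 223), and since 85⁻¹ ≡ 21 (mod 223), t ≡ 147. Hence S ≡ 10214 + 14803·147 = 2186255 (mod 3301069).
From S ≡ 2186255 (mod 3301069) write S = 2186255 + 3301069t. Substituting into S ≡ 16 (mod 181) gives 3301069t ≡ 60 (mod 181), and since 172⁻¹ ≡ 20 (mod 181), t ≡ 114. Hence S ≡ 2186255 + 3301069·114 = 378508121 (mod 597493489).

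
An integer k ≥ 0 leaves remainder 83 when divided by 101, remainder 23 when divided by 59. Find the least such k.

From k ≡ 83 (mod 101) write k = 83 + 101t. Substituting into k ≡ 23 (mod 59) gives 101t ≡ 58 (mod 59), and since 42⁻¹ ≡ 52 (mod 59), t ≡ 7. Hence k ≡ 83 + 101·7 = 790 (mod 5959).

790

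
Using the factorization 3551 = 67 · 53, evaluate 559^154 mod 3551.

Mod 67: 559 ≡ 23; by Fermat, exponent reduces to 154 mod 66 = 22; 23^22 ≡ 37 (mod 67).
Mod 53: 559 ≡ 29; by Fermat, exponent reduces to 154 mod 52 = 50; 29^50 ≡ 15 (mod 53).
Combine by CRT: x ≡ 37 (mod 67), x ≡ 15 (mod 53) ⇒ x ≡ 439 (mod 3551).

439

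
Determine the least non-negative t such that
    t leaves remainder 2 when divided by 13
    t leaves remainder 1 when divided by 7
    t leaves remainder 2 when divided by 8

106

From t ≡ 2 (mod 13) write t = 2 + 13s. Substituting into t ≡ 1 (mod 7) gives 13s ≡ 6 (mod 7), and since 6⁻¹ ≡ 6 (mod 7), s ≡ 1. Hence t ≡ 2 + 13·1 = 15 (mod 91).
From t ≡ 15 (mod 91) write t = 15 + 91s. Substituting into t ≡ 2 (mod 8) gives 91s ≡ 3 (mod 8), and since 3⁻¹ ≡ 3 (mod 8), s ≡ 1. Hence t ≡ 15 + 91·1 = 106 (mod 728).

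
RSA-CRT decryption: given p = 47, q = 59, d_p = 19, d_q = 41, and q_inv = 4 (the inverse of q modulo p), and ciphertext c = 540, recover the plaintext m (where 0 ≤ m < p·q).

548

m₁ = c^(d_p) mod p: c ≡ 23 (mod 47), and 23^19 mod 47 = 31.
m₂ = c^(d_q) mod q: c ≡ 9 (mod 59), and 9^41 mod 59 = 17.
h = q_inv·(m₁ − m₂) mod p = 4·(31 − 17) mod 47 = 9.
m = m₂ + h·q = 17 + 9·59 = 548.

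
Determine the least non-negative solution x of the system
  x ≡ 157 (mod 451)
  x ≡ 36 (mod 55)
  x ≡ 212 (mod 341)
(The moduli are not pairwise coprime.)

gcd(451, 55) = 11 and 11 | (36 − 157), so the pair is consistent; merging gives x ≡ 1961 (mod 2255), where 2255 = lcm(451, 55).
gcd(2255, 341) = 11 and 11 | (212 − 1961), so the pair is consistent; merging gives x ≡ 49316 (mod 69905), where 69905 = lcm(2255, 341).
The solution is unique modulo lcm(451, 55, 341) = 69905.

49316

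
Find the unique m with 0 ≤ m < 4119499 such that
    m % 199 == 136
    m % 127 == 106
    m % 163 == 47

From m ≡ 136 (mod 199) write m = 136 + 199t. Substituting into m ≡ 106 (mod 127) gives 199t ≡ 97 (mod 127), and since 72⁻¹ ≡ 30 (mod 127), t ≡ 116. Hence m ≡ 136 + 199·116 = 23220 (mod 25273).
From m ≡ 23220 (mod 25273) write m = 23220 + 25273t. Substituting into m ≡ 47 (mod 163) gives 25273t ≡ 136 (mod 163), and since 8⁻¹ ≡ 102 (mod 163), t ≡ 17. Hence m ≡ 23220 + 25273·17 = 452861 (mod 4119499).

452861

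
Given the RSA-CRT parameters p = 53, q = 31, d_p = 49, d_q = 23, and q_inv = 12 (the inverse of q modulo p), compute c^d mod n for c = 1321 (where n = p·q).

660

m₁ = c^(d_p) mod p: c ≡ 49 (mod 53), and 49^49 mod 53 = 24.
m₂ = c^(d_q) mod q: c ≡ 19 (mod 31), and 19^23 mod 31 = 9.
h = q_inv·(m₁ − m₂) mod p = 12·(24 − 9) mod 53 = 21.
m = m₂ + h·q = 9 + 21·31 = 660.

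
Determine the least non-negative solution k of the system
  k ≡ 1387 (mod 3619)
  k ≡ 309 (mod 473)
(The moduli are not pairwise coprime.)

gcd(3619, 473) = 11 and 11 | (309 − 1387), so the pair is consistent; merging gives k ≡ 66529 (mod 155617), where 155617 = lcm(3619, 473).
The solution is unique modulo lcm(3619, 473) = 155617.

66529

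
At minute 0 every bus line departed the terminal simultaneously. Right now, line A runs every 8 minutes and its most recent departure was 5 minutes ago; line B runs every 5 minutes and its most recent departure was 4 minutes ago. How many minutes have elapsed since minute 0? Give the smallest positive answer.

Combine the congruences pairwise.
From t ≡ 5 (mod 8) write t = 5 + 8s. Substituting into t ≡ 4 (mod 5) gives 8s ≡ 4 (mod 5), and since 3⁻¹ ≡ 2 (mod 5), s ≡ 3. Hence t ≡ 5 + 8·3 = 29 (mod 40).

29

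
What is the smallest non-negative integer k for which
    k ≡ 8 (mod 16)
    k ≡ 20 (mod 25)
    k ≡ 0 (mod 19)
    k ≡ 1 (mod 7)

28120

From k ≡ 8 (mod 16) write k = 8 + 16t. Substituting into k ≡ 20 (mod 25) gives 16t ≡ 12 (mod 25), and since 16⁻¹ ≡ 11 (mod 25), t ≡ 7. Hence k ≡ 8 + 16·7 = 120 (mod 400).
From k ≡ 120 (mod 400) write k = 120 + 400t. Substituting into k ≡ 0 (mod 19) gives 400t ≡ 13 (mod 19), and since 1⁻¹ ≡ 1 (mod 19), t ≡ 13. Hence k ≡ 120 + 400·13 = 5320 (mod 7600).
From k ≡ 5320 (mod 7600) write k = 5320 + 7600t. Substituting into k ≡ 1 (mod 7) gives 7600t ≡ 1 (mod 7), and since 5⁻¹ ≡ 3 (mod 7), t ≡ 3. Hence k ≡ 5320 + 7600·3 = 28120 (mod 53200).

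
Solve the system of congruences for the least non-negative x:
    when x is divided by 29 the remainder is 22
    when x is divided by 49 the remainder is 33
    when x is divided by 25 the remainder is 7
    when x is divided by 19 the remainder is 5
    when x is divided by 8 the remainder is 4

The moduli are pairwise coprime; N = 29·49·25·19·8 = 5399800.
N/29 = 186200; 186200 ≡ 20 (mod 29); 20·16 ≡ 1, so inverse 16.
N/49 = 110200; 110200 ≡ 48 (mod 49); 48·48 ≡ 1, so inverse 48.
N/25 = 215992; 215992 ≡ 17 (mod 25); 17·3 ≡ 1, so inverse 3.
N/19 = 284200; 284200 ≡ 17 (mod 19); 17·9 ≡ 1, so inverse 9.
N/8 = 674975; 674975 ≡ 7 (mod 8); 7·7 ≡ 1, so inverse 7.
x ≡ 22·186200·16 + 33·110200·48 + 7·215992·3 + 5·284200·9 + 4·674975·7 = 276323332.
276323332 mod 5399800 = 933532.

933532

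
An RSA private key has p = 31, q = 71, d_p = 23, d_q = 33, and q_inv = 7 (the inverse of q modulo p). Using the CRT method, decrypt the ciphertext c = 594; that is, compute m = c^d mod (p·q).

1017

m₁ = c^(d_p) mod p: c ≡ 5 (mod 31), and 5^23 mod 31 = 25.
m₂ = c^(d_q) mod q: c ≡ 26 (mod 71), and 26^33 mod 71 = 23.
h = q_inv·(m₁ − m₂) mod p = 7·(25 − 23) mod 31 = 14.
m = m₂ + h·q = 23 + 14·71 = 1017.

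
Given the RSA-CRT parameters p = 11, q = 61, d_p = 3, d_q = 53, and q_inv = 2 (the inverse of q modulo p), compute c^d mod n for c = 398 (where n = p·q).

m₁ = c^(d_p) mod p: c ≡ 2 (mod 11), and 2^3 mod 11 = 8.
m₂ = c^(d_q) mod q: c ≡ 32 (mod 61), and 32^53 mod 61 = 40.
h = q_inv·(m₁ − m₂) mod p = 2·(8 − 40) mod 11 = 2.
m = m₂ + h·q = 40 + 2·61 = 162.

162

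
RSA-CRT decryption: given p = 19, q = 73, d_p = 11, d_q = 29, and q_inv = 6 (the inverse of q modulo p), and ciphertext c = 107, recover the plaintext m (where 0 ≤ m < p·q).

m₁ = c^(d_p) mod p: c ≡ 12 (mod 19), and 12^11 mod 19 = 8.
m₂ = c^(d_q) mod q: c ≡ 34 (mod 73), and 34^29 mod 73 = 28.
h = q_inv·(m₁ − m₂) mod p = 6·(8 − 28) mod 19 = 13.
m = m₂ + h·q = 28 + 13·73 = 977.

977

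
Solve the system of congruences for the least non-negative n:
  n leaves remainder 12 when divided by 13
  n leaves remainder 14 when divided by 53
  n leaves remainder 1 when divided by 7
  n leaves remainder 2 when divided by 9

Combine the congruences pairwise.
From n ≡ 12 (mod 13) write n = 12 + 13t. Substituting into n ≡ 14 (mod 53) gives 13t ≡ 2 (mod 53), and since 13⁻¹ ≡ 49 (mod 53), t ≡ 45. Hence n ≡ 12 + 13·45 = 597 (mod 689).
From n ≡ 597 (mod 689) write n = 597 + 689t. Substituting into n ≡ 1 (mod 7) gives 689t ≡ 6 (mod 7), and since 3⁻¹ ≡ 5 (mod 7), t ≡ 2. Hence n ≡ 597 + 689·2 = 1975 (mod 4823).
From n ≡ 1975 (mod 4823) write n = 1975 + 4823t. Substituting into n ≡ 2 (mod 9) gives 4823t ≡ 7 (mod 9), and since 8⁻¹ ≡ 8 (mod 9), t ≡ 2. Hence n ≡ 1975 + 4823·2 = 11621 (mod 43407).

11621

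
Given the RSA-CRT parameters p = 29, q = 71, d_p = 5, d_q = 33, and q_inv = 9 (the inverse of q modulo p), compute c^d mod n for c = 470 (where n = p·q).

m₁ = c^(d_p) mod p: c ≡ 6 (mod 29), and 6^5 mod 29 = 4.
m₂ = c^(d_q) mod q: c ≡ 44 (mod 71), and 44^33 mod 71 = 56.
h = q_inv·(m₁ − m₂) mod p = 9·(4 − 56) mod 29 = 25.
m = m₂ + h·q = 56 + 25·71 = 1831.

1831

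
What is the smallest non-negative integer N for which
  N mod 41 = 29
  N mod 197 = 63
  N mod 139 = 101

From N ≡ 29 (mod 41) write N = 29 + 41t. Substituting into N ≡ 63 (mod 197) gives 41t ≡ 34 (mod 197), and since 41⁻¹ ≡ 173 (mod 197), t ≡ 169. Hence N ≡ 29 + 41·169 = 6958 (mod 8077).
From N ≡ 6958 (mod 8077) write N = 6958 + 8077t. Substituting into N ≡ 101 (mod 139) gives 8077t ≡ 93 (mod 139), and since 15⁻¹ ≡ 102 (mod 139), t ≡ 34. Hence N ≡ 6958 + 8077·34 = 281576 (mod 1122703).

281576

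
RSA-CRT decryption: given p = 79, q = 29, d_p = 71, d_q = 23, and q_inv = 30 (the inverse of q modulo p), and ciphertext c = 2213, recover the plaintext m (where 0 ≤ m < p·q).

238

m₁ = c^(d_p) mod p: c ≡ 1 (mod 79), and 1^71 mod 79 = 1.
m₂ = c^(d_q) mod q: c ≡ 9 (mod 29), and 9^23 mod 29 = 6.
h = q_inv·(m₁ − m₂) mod p = 30·(1 − 6) mod 79 = 8.
m = m₂ + h·q = 6 + 8·29 = 238.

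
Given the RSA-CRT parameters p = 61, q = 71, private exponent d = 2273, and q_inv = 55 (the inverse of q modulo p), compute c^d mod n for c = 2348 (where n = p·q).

3959

d_p = d mod (p−1) = 2273 mod 60 = 53; d_q = d mod (q−1) = 33.
m₁ = c^(d_p) mod p: c ≡ 30 (mod 61), and 30^53 mod 61 = 55.
m₂ = c^(d_q) mod q: c ≡ 5 (mod 71), and 5^33 mod 71 = 54.
h = q_inv·(m₁ − m₂) mod p = 55·(55 − 54) mod 61 = 55.
m = m₂ + h·q = 54 + 55·71 = 3959.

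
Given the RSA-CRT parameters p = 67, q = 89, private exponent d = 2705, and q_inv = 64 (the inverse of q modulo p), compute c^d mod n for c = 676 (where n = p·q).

3607

d_p = d mod (p−1) = 2705 mod 66 = 65; d_q = d mod (q−1) = 65.
m₁ = c^(d_p) mod p: c ≡ 6 (mod 67), and 6^65 mod 67 = 56.
m₂ = c^(d_q) mod q: c ≡ 53 (mod 89), and 53^65 mod 89 = 47.
h = q_inv·(m₁ − m₂) mod p = 64·(56 − 47) mod 67 = 40.
m = m₂ + h·q = 47 + 40·89 = 3607.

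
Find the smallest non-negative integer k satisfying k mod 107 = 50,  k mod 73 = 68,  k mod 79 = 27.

The moduli are pairwise coprime; N = 107·73·79 = 617069.
N/107 = 5767; 5767 ≡ 96 (mod 107); 96·68 ≡ 1, so inverse 68.
N/73 = 8453; 8453 ≡ 58 (mod 73); 58·34 ≡ 1, so inverse 34.
N/79 = 7811; 7811 ≡ 69 (mod 79); 69·71 ≡ 1, so inverse 71.
k ≡ 50·5767·68 + 68·8453·34 + 27·7811·71 = 54124823.
54124823 mod 617069 = 439820.

439820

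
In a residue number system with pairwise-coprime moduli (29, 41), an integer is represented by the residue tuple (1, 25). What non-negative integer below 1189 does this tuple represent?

From x ≡ 1 (mod 29) write x = 1 + 29t. Substituting into x ≡ 25 (mod 41) gives 29t ≡ 24 (mod 41), and since 29⁻¹ ≡ 17 (mod 41), t ≡ 39. Hence x ≡ 1 + 29·39 = 1132 (mod 1189).

1132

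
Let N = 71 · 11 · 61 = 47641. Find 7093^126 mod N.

Mod 71: 7093 ≡ 64; by Fermat, exponent reduces to 126 mod 70 = 56; 64^56 ≡ 25 (mod 71).
Mod 11: 7093 ≡ 9; by Fermat, exponent reduces to 126 mod 10 = 6; 9^6 ≡ 9 (mod 11).
Mod 61: 7093 ≡ 17; by Fermat, exponent reduces to 126 mod 60 = 6; 17^6 ≡ 52 (mod 61).
Combine by CRT: x ≡ 25 (mod 71), x ≡ 9 (mod 11), x ≡ 52 (mod 61) ⇒ x ≡ 1516 (mod 47641).

1516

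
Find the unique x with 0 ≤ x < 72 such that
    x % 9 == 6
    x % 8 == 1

Combine the congruences pairwise.
From x ≡ 6 (mod 9) write x = 6 + 9t. Substituting into x ≡ 1 (mod 8) gives 9t ≡ 3 (mod 8), and since 1⁻¹ ≡ 1 (mod 8), t ≡ 3. Hence x ≡ 6 + 9·3 = 33 (mod 72).

33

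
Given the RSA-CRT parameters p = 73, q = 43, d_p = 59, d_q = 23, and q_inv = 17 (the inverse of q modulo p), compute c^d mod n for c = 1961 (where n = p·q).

m₁ = c^(d_p) mod p: c ≡ 63 (mod 73), and 63^59 mod 73 = 22.
m₂ = c^(d_q) mod q: c ≡ 26 (mod 43), and 26^23 mod 43 = 12.
h = q_inv·(m₁ − m₂) mod p = 17·(22 − 12) mod 73 = 24.
m = m₂ + h·q = 12 + 24·43 = 1044.

1044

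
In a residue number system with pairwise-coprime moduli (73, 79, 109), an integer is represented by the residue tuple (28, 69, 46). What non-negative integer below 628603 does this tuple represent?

529132

The moduli are pairwise coprime; N = 73·79·109 = 628603.
N/73 = 8611; 8611 ≡ 70 (mod 73); 70·24 ≡ 1, so inverse 24.
N/79 = 7957; 7957 ≡ 57 (mod 79); 57·61 ≡ 1, so inverse 61.
N/109 = 5767; 5767 ≡ 99 (mod 109); 99·98 ≡ 1, so inverse 98.
x ≡ 28·8611·24 + 69·7957·61 + 46·5767·98 = 65275241.
65275241 mod 628603 = 529132.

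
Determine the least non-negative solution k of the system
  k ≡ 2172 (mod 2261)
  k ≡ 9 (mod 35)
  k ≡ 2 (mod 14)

Combine the congruences pairwise.
gcd(2261, 35) = 7 and 7 | (9 − 2172), so the pair is consistent; merging gives k ≡ 6694 (mod 11305), where 11305 = lcm(2261, 35).
gcd(11305, 14) = 7 and 7 | (2 − 6694), so the pair is consistent; merging gives k ≡ 6694 (mod 22610), where 22610 = lcm(11305, 14).
The solution is unique modulo lcm(2261, 35, 14) = 22610.

6694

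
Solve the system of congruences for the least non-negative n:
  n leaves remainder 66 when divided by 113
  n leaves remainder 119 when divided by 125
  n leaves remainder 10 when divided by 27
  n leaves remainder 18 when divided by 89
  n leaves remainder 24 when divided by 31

901076869

From n ≡ 66 (mod 113) write n = 66 + 113t. Substituting into n ≡ 119 (mod 125) gives 113t ≡ 53 (mod 125), and since 113⁻¹ ≡ 52 (mod 125), t ≡ 6. Hence n ≡ 66 + 113·6 = 744 (mod 14125).
From n ≡ 744 (mod 14125) write n = 744 + 14125t. Substituting into n ≡ 10 (mod 27) gives 14125t ≡ 22 (mod 27), and since 4⁻¹ ≡ 7 (mod 27), t ≡ 19. Hence n ≡ 744 + 14125·19 = 269119 (mod 381375).
From n ≡ 269119 (mod 381375) write n = 269119 + 381375t. Substituting into n ≡ 18 (mod 89) gives 381375t ≡ 35 (mod 89), and since 10⁻¹ ≡ 9 (mod 89), t ≡ 48. Hence n ≡ 269119 + 381375·48 = 18575119 (mod 33942375).
From n ≡ 18575119 (mod 33942375) write n = 18575119 + 33942375t. Substituting into n ≡ 24 (mod 31) gives 33942375t ≡ 12 (mod 31), and since 10⁻¹ ≡ 28 (mod 31), t ≡ 26. Hence n ≡ 18575119 + 33942375·26 = 901076869 (mod 1052213625).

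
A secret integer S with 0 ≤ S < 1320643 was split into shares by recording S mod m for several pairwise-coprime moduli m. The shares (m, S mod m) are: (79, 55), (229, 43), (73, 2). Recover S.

696203

The moduli are pairwise coprime; N = 79·229·73 = 1320643.
N/79 = 16717; 16717 ≡ 48 (mod 79); 48·28 ≡ 1, so inverse 28.
N/229 = 5767; 5767 ≡ 42 (mod 229); 42·60 ≡ 1, so inverse 60.
N/73 = 18091; 18091 ≡ 60 (mod 73); 60·28 ≡ 1, so inverse 28.
S ≡ 55·16717·28 + 43·5767·60 + 2·18091·28 = 41636136.
41636136 mod 1320643 = 696203.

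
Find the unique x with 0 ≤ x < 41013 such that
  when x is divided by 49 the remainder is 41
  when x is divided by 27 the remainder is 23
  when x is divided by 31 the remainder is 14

29588

The moduli are pairwise coprime; N = 49·27·31 = 41013.
N/49 = 837; 837 ≡ 4 (mod 49); 4·37 ≡ 1, so inverse 37.
N/27 = 1519; 1519 ≡ 7 (mod 27); 7·4 ≡ 1, so inverse 4.
N/31 = 1323; 1323 ≡ 21 (mod 31); 21·3 ≡ 1, so inverse 3.
x ≡ 41·837·37 + 23·1519·4 + 14·1323·3 = 1465043.
1465043 mod 41013 = 29588.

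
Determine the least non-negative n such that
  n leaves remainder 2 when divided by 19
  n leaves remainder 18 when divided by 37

610

From n ≡ 2 (mod 19) write n = 2 + 19t. Substituting into n ≡ 18 (mod 37) gives 19t ≡ 16 (mod 37), and since 19⁻¹ ≡ 2 (mod 37), t ≡ 32. Hence n ≡ 2 + 19·32 = 610 (mod 703).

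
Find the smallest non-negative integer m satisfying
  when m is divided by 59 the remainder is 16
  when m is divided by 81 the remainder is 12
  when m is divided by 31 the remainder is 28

30873

From m ≡ 16 (mod 59) write m = 16 + 59t. Substituting into m ≡ 12 (mod 81) gives 59t ≡ 77 (mod 81), and since 59⁻¹ ≡ 11 (mod 81), t ≡ 37. Hence m ≡ 16 + 59·37 = 2199 (mod 4779).
From m ≡ 2199 (mod 4779) write m = 2199 + 4779t. Substituting into m ≡ 28 (mod 31) gives 4779t ≡ 30 (mod 31), and since 5⁻¹ ≡ 25 (mod 31), t ≡ 6. Hence m ≡ 2199 + 4779·6 = 30873 (mod 148149).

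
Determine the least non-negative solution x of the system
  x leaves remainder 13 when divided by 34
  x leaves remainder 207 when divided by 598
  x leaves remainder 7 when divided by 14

Combine the congruences pairwise.
gcd(34, 598) = 2 and 2 | (207 − 13), so the pair is consistent; merging gives x ≡ 5589 (mod 10166), where 10166 = lcm(34, 598).
gcd(10166, 14) = 2 and 2 | (7 − 5589), so the pair is consistent; merging gives x ≡ 25921 (mod 71162), where 71162 = lcm(10166, 14).
The solution is unique modulo lcm(34, 598, 14) = 71162.

25921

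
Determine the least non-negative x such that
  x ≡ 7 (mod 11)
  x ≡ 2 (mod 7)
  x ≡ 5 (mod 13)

590

The moduli are pairwise coprime; N = 11·7·13 = 1001.
N/11 = 91; 91 ≡ 3 (mod 11); 3·4 ≡ 1, so inverse 4.
N/7 = 143; 143 ≡ 3 (mod 7); 3·5 ≡ 1, so inverse 5.
N/13 = 77; 77 ≡ 12 (mod 13); 12·12 ≡ 1, so inverse 12.
x ≡ 7·91·4 + 2·143·5 + 5·77·12 = 8598.
8598 mod 1001 = 590.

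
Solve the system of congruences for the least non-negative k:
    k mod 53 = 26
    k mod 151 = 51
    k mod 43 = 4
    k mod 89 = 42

219605

The moduli are pairwise coprime; N = 53·151·43·89 = 30627481.
N/53 = 577877; 577877 ≡ 18 (mod 53); 18·3 ≡ 1, so inverse 3.
N/151 = 202831; 202831 ≡ 38 (mod 151); 38·4 ≡ 1, so inverse 4.
N/43 = 712267; 712267 ≡ 15 (mod 43); 15·23 ≡ 1, so inverse 23.
N/89 = 344129; 344129 ≡ 55 (mod 89); 55·34 ≡ 1, so inverse 34.
k ≡ 26·577877·3 + 51·202831·4 + 4·712267·23 + 42·344129·34 = 643396706.
643396706 mod 30627481 = 219605.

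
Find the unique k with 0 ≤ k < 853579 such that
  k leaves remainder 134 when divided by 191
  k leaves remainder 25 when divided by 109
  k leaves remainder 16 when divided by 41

83410

Combine the congruences pairwise.
From k ≡ 134 (mod 191) write k = 134 + 191t. Substituting into k ≡ 25 (mod 109) gives 191t ≡ 0 (mod 109), and since 82⁻¹ ≡ 4 (mod 109), t ≡ 0. Hence k ≡ 134 + 191·0 = 134 (mod 20819).
From k ≡ 134 (mod 20819) write k = 134 + 20819t. Substituting into k ≡ 16 (mod 41) gives 20819t ≡ 5 (mod 41), and since 32⁻¹ ≡ 9 (mod 41), t ≡ 4. Hence k ≡ 134 + 20819·4 = 83410 (mod 853579).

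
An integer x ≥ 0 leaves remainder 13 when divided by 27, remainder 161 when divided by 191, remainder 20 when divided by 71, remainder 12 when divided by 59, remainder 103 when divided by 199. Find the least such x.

Combine the congruences pairwise.
From x ≡ 13 (mod 27) write x = 13 + 27t. Substituting into x ≡ 161 (mod 191) gives 27t ≡ 148 (mod 191), and since 27⁻¹ ≡ 92 (mod 191), t ≡ 55. Hence x ≡ 13 + 27·55 = 1498 (mod 5157).
From x ≡ 1498 (mod 5157) write x = 1498 + 5157t. Substituting into x ≡ 20 (mod 71) gives 5157t ≡ 13 (mod 71), and since 45⁻¹ ≡ 30 (mod 71), t ≡ 35. Hence x ≡ 1498 + 5157·35 = 181993 (mod 366147).
From x ≡ 181993 (mod 366147) write x = 181993 + 366147t. Substituting into x ≡ 12 (mod 59) gives 366147t ≡ 34 (mod 59), and since 52⁻¹ ≡ 42 (mod 59), t ≡ 12. Hence x ≡ 181993 + 366147·12 = 4575757 (mod 21602673).
From x ≡ 4575757 (mod 21602673) write x = 4575757 + 21602673t. Substituting into x ≡ 103 (mod 199) gives 21602673t ≡ 152 (mod 199), and since 29⁻¹ ≡ 151 (mod 199), t ≡ 67. Hence x ≡ 4575757 + 21602673·67 = 1451954848 (mod 4298931927).

1451954848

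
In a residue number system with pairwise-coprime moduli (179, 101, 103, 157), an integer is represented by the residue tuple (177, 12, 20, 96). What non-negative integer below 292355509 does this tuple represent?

The moduli are pairwise coprime; N = 179·101·103·157 = 292355509.
N/179 = 1633271; 1633271 ≡ 75 (mod 179); 75·74 ≡ 1, so inverse 74.
N/101 = 2894609; 2894609 ≡ 50 (mod 101); 50·99 ≡ 1, so inverse 99.
N/103 = 2838403; 2838403 ≡ 32 (mod 103); 32·29 ≡ 1, so inverse 29.
N/157 = 1862137; 1862137 ≡ 117 (mod 157); 117·51 ≡ 1, so inverse 51.
x ≡ 177·1633271·74 + 12·2894609·99 + 20·2838403·29 + 96·1862137·51 = 35594675542.
35594675542 mod 292355509 = 219658953.

219658953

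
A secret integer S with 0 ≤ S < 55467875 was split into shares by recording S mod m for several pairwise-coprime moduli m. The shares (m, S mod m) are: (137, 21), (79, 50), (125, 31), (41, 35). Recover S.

18783406

From S ≡ 21 (mod 137) write S = 21 + 137t. Substituting into S ≡ 50 (mod 79) gives 137t ≡ 29 (mod 79), and since 58⁻¹ ≡ 15 (mod 79), t ≡ 40. Hence S ≡ 21 + 137·40 = 5501 (mod 10823).
From S ≡ 5501 (mod 10823) write S = 5501 + 10823t. Substituting into S ≡ 31 (mod 125) gives 10823t ≡ 30 (mod 125), and since 73⁻¹ ≡ 12 (mod 125), t ≡ 110. Hence S ≡ 5501 + 10823·110 = 1196031 (mod 1352875).
From S ≡ 1196031 (mod 1352875) write S = 1196031 + 1352875t. Substituting into S ≡ 35 (mod 41) gives 1352875t ≡ 15 (mod 41), and since 39⁻¹ ≡ 20 (mod 41), t ≡ 13. Hence S ≡ 1196031 + 1352875·13 = 18783406 (mod 55467875).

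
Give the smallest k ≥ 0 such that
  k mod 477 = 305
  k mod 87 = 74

gcd(477, 87) = 3 and 3 | (74 − 305), so the pair is consistent; merging gives k ≡ 4598 (mod 13833), where 13833 = lcm(477, 87).
The solution is unique modulo lcm(477, 87) = 13833.

4598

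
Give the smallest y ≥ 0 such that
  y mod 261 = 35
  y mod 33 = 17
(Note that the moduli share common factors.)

1601

gcd(261, 33) = 3 and 3 | (17 − 35), so the pair is consistent; merging gives y ≡ 1601 (mod 2871), where 2871 = lcm(261, 33).
The solution is unique modulo lcm(261, 33) = 2871.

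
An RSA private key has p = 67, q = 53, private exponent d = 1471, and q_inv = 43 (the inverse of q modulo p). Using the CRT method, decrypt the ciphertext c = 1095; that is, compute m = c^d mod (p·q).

d_p = d mod (p−1) = 1471 mod 66 = 19; d_q = d mod (q−1) = 15.
m₁ = c^(d_p) mod p: c ≡ 23 (mod 67), and 23^19 mod 67 = 16.
m₂ = c^(d_q) mod q: c ≡ 35 (mod 53), and 35^15 mod 53 = 21.
h = q_inv·(m₁ − m₂) mod p = 43·(16 − 21) mod 67 = 53.
m = m₂ + h·q = 21 + 53·53 = 2830.

2830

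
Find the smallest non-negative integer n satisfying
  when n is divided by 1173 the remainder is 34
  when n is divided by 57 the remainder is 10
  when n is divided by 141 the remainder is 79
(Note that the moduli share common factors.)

gcd(1173, 57) = 3 and 3 | (10 − 34), so the pair is consistent; merging gives n ≡ 1207 (mod 22287), where 22287 = lcm(1173, 57).
gcd(22287, 141) = 3 and 3 | (79 − 1207), so the pair is consistent; merging gives n ≡ 1207 (mod 1047489), where 1047489 = lcm(22287, 141).
The solution is unique modulo lcm(1173, 57, 141) = 1047489.

1207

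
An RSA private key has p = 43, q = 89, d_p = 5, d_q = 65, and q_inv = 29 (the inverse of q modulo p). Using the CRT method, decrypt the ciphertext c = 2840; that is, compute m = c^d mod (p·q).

634

m₁ = c^(d_p) mod p: c ≡ 2 (mod 43), and 2^5 mod 43 = 32.
m₂ = c^(d_q) mod q: c ≡ 81 (mod 89), and 81^65 mod 89 = 11.
h = q_inv·(m₁ − m₂) mod p = 29·(32 − 11) mod 43 = 7.
m = m₂ + h·q = 11 + 7·89 = 634.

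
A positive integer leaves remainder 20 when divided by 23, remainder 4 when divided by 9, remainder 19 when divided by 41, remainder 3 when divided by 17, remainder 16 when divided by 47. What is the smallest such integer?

902839

Combine the congruences pairwise.
From x ≡ 20 (mod 23) write x = 20 + 23t. Substituting into x ≡ 4 (mod 9) gives 23t ≡ 2 (mod 9), and since 5⁻¹ ≡ 2 (mod 9), t ≡ 4. Hence x ≡ 20 + 23·4 = 112 (mod 207).
From x ≡ 112 (mod 207) write x = 112 + 207t. Substituting into x ≡ 19 (mod 41) gives 207t ≡ 30 (mod 41), and since 2⁻¹ ≡ 21 (mod 41), t ≡ 15. Hence x ≡ 112 + 207·15 = 3217 (mod 8487).
From x ≡ 3217 (mod 8487) write x = 3217 + 8487t. Substituting into x ≡ 3 (mod 17) gives 8487t ≡ 16 (mod 17), and since 4⁻¹ ≡ 13 (mod 17), t ≡ 4. Hence x ≡ 3217 + 8487·4 = 37165 (mod 144279).
From x ≡ 37165 (mod 144279) write x = 37165 + 144279t. Substituting into x ≡ 16 (mod 47) gives 144279t ≡ 28 (mod 47), and since 36⁻¹ ≡ 17 (mod 47), t ≡ 6. Hence x ≡ 37165 + 144279·6 = 902839 (mod 6781113).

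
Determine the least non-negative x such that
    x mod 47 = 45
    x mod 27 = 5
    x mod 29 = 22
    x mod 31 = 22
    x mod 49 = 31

55009832

The moduli are pairwise coprime; N = 47·27·29·31·49 = 55900719.
N/47 = 1189377; 1189377 ≡ 42 (mod 47); 42·28 ≡ 1, so inverse 28.
N/27 = 2070397; 2070397 ≡ 10 (mod 27); 10·19 ≡ 1, so inverse 19.
N/29 = 1927611; 1927611 ≡ 10 (mod 29); 10·3 ≡ 1, so inverse 3.
N/31 = 1803249; 1803249 ≡ 10 (mod 31); 10·28 ≡ 1, so inverse 28.
N/49 = 1140831; 1140831 ≡ 13 (mod 49); 13·34 ≡ 1, so inverse 34.
x ≡ 45·1189377·28 + 5·2070397·19 + 22·1927611·3 + 22·1803249·28 + 31·1140831·34 = 4135762319.
4135762319 mod 55900719 = 55009832.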